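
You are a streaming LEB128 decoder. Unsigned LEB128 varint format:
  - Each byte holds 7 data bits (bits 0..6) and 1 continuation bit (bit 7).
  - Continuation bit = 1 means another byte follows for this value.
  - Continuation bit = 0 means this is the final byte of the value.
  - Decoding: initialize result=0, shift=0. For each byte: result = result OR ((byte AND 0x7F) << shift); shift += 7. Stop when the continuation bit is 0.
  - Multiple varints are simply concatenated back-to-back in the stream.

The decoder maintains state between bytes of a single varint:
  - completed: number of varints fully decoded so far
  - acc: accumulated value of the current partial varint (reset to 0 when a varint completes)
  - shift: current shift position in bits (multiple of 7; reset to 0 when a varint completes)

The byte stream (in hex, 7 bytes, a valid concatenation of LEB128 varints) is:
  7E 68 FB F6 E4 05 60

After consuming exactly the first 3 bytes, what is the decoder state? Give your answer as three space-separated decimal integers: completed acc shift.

Answer: 2 123 7

Derivation:
byte[0]=0x7E cont=0 payload=0x7E: varint #1 complete (value=126); reset -> completed=1 acc=0 shift=0
byte[1]=0x68 cont=0 payload=0x68: varint #2 complete (value=104); reset -> completed=2 acc=0 shift=0
byte[2]=0xFB cont=1 payload=0x7B: acc |= 123<<0 -> completed=2 acc=123 shift=7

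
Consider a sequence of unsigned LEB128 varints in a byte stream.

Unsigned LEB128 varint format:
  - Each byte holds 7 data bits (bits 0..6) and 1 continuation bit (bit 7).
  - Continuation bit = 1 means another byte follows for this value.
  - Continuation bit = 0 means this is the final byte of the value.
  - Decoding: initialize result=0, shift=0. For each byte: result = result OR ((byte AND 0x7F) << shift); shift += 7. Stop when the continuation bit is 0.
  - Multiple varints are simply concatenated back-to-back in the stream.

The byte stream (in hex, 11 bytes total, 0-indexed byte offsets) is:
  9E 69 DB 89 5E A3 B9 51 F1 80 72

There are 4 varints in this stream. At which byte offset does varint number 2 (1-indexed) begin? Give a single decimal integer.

  byte[0]=0x9E cont=1 payload=0x1E=30: acc |= 30<<0 -> acc=30 shift=7
  byte[1]=0x69 cont=0 payload=0x69=105: acc |= 105<<7 -> acc=13470 shift=14 [end]
Varint 1: bytes[0:2] = 9E 69 -> value 13470 (2 byte(s))
  byte[2]=0xDB cont=1 payload=0x5B=91: acc |= 91<<0 -> acc=91 shift=7
  byte[3]=0x89 cont=1 payload=0x09=9: acc |= 9<<7 -> acc=1243 shift=14
  byte[4]=0x5E cont=0 payload=0x5E=94: acc |= 94<<14 -> acc=1541339 shift=21 [end]
Varint 2: bytes[2:5] = DB 89 5E -> value 1541339 (3 byte(s))
  byte[5]=0xA3 cont=1 payload=0x23=35: acc |= 35<<0 -> acc=35 shift=7
  byte[6]=0xB9 cont=1 payload=0x39=57: acc |= 57<<7 -> acc=7331 shift=14
  byte[7]=0x51 cont=0 payload=0x51=81: acc |= 81<<14 -> acc=1334435 shift=21 [end]
Varint 3: bytes[5:8] = A3 B9 51 -> value 1334435 (3 byte(s))
  byte[8]=0xF1 cont=1 payload=0x71=113: acc |= 113<<0 -> acc=113 shift=7
  byte[9]=0x80 cont=1 payload=0x00=0: acc |= 0<<7 -> acc=113 shift=14
  byte[10]=0x72 cont=0 payload=0x72=114: acc |= 114<<14 -> acc=1867889 shift=21 [end]
Varint 4: bytes[8:11] = F1 80 72 -> value 1867889 (3 byte(s))

Answer: 2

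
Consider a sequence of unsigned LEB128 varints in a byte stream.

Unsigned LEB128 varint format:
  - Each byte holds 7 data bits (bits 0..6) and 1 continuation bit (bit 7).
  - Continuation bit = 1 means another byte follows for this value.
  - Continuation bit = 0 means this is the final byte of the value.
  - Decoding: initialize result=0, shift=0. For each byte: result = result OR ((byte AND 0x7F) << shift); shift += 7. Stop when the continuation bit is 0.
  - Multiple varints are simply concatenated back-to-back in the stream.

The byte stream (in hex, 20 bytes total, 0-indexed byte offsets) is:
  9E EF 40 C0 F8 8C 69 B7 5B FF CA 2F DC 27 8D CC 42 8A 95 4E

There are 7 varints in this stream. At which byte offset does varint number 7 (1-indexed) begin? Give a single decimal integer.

Answer: 17

Derivation:
  byte[0]=0x9E cont=1 payload=0x1E=30: acc |= 30<<0 -> acc=30 shift=7
  byte[1]=0xEF cont=1 payload=0x6F=111: acc |= 111<<7 -> acc=14238 shift=14
  byte[2]=0x40 cont=0 payload=0x40=64: acc |= 64<<14 -> acc=1062814 shift=21 [end]
Varint 1: bytes[0:3] = 9E EF 40 -> value 1062814 (3 byte(s))
  byte[3]=0xC0 cont=1 payload=0x40=64: acc |= 64<<0 -> acc=64 shift=7
  byte[4]=0xF8 cont=1 payload=0x78=120: acc |= 120<<7 -> acc=15424 shift=14
  byte[5]=0x8C cont=1 payload=0x0C=12: acc |= 12<<14 -> acc=212032 shift=21
  byte[6]=0x69 cont=0 payload=0x69=105: acc |= 105<<21 -> acc=220412992 shift=28 [end]
Varint 2: bytes[3:7] = C0 F8 8C 69 -> value 220412992 (4 byte(s))
  byte[7]=0xB7 cont=1 payload=0x37=55: acc |= 55<<0 -> acc=55 shift=7
  byte[8]=0x5B cont=0 payload=0x5B=91: acc |= 91<<7 -> acc=11703 shift=14 [end]
Varint 3: bytes[7:9] = B7 5B -> value 11703 (2 byte(s))
  byte[9]=0xFF cont=1 payload=0x7F=127: acc |= 127<<0 -> acc=127 shift=7
  byte[10]=0xCA cont=1 payload=0x4A=74: acc |= 74<<7 -> acc=9599 shift=14
  byte[11]=0x2F cont=0 payload=0x2F=47: acc |= 47<<14 -> acc=779647 shift=21 [end]
Varint 4: bytes[9:12] = FF CA 2F -> value 779647 (3 byte(s))
  byte[12]=0xDC cont=1 payload=0x5C=92: acc |= 92<<0 -> acc=92 shift=7
  byte[13]=0x27 cont=0 payload=0x27=39: acc |= 39<<7 -> acc=5084 shift=14 [end]
Varint 5: bytes[12:14] = DC 27 -> value 5084 (2 byte(s))
  byte[14]=0x8D cont=1 payload=0x0D=13: acc |= 13<<0 -> acc=13 shift=7
  byte[15]=0xCC cont=1 payload=0x4C=76: acc |= 76<<7 -> acc=9741 shift=14
  byte[16]=0x42 cont=0 payload=0x42=66: acc |= 66<<14 -> acc=1091085 shift=21 [end]
Varint 6: bytes[14:17] = 8D CC 42 -> value 1091085 (3 byte(s))
  byte[17]=0x8A cont=1 payload=0x0A=10: acc |= 10<<0 -> acc=10 shift=7
  byte[18]=0x95 cont=1 payload=0x15=21: acc |= 21<<7 -> acc=2698 shift=14
  byte[19]=0x4E cont=0 payload=0x4E=78: acc |= 78<<14 -> acc=1280650 shift=21 [end]
Varint 7: bytes[17:20] = 8A 95 4E -> value 1280650 (3 byte(s))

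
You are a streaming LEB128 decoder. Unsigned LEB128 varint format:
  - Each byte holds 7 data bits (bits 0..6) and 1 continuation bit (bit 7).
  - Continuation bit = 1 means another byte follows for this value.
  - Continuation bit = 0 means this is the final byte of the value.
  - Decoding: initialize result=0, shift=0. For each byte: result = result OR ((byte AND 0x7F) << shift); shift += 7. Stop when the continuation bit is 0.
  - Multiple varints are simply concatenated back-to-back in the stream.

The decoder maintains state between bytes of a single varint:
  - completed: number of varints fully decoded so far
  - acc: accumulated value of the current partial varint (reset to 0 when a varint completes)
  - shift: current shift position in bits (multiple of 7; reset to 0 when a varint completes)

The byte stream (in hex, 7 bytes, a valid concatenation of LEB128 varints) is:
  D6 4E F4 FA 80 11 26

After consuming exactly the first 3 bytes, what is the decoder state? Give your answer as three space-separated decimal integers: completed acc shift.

byte[0]=0xD6 cont=1 payload=0x56: acc |= 86<<0 -> completed=0 acc=86 shift=7
byte[1]=0x4E cont=0 payload=0x4E: varint #1 complete (value=10070); reset -> completed=1 acc=0 shift=0
byte[2]=0xF4 cont=1 payload=0x74: acc |= 116<<0 -> completed=1 acc=116 shift=7

Answer: 1 116 7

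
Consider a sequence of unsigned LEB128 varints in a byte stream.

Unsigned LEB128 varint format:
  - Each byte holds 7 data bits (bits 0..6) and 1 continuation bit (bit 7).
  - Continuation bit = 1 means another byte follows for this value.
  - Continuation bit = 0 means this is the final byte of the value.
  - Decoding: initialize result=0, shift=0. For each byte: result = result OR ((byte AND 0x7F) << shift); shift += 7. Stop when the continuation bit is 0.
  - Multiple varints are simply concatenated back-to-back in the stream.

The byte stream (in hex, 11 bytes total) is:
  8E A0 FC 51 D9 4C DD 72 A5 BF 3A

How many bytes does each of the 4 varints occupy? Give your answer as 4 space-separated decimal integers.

Answer: 4 2 2 3

Derivation:
  byte[0]=0x8E cont=1 payload=0x0E=14: acc |= 14<<0 -> acc=14 shift=7
  byte[1]=0xA0 cont=1 payload=0x20=32: acc |= 32<<7 -> acc=4110 shift=14
  byte[2]=0xFC cont=1 payload=0x7C=124: acc |= 124<<14 -> acc=2035726 shift=21
  byte[3]=0x51 cont=0 payload=0x51=81: acc |= 81<<21 -> acc=171905038 shift=28 [end]
Varint 1: bytes[0:4] = 8E A0 FC 51 -> value 171905038 (4 byte(s))
  byte[4]=0xD9 cont=1 payload=0x59=89: acc |= 89<<0 -> acc=89 shift=7
  byte[5]=0x4C cont=0 payload=0x4C=76: acc |= 76<<7 -> acc=9817 shift=14 [end]
Varint 2: bytes[4:6] = D9 4C -> value 9817 (2 byte(s))
  byte[6]=0xDD cont=1 payload=0x5D=93: acc |= 93<<0 -> acc=93 shift=7
  byte[7]=0x72 cont=0 payload=0x72=114: acc |= 114<<7 -> acc=14685 shift=14 [end]
Varint 3: bytes[6:8] = DD 72 -> value 14685 (2 byte(s))
  byte[8]=0xA5 cont=1 payload=0x25=37: acc |= 37<<0 -> acc=37 shift=7
  byte[9]=0xBF cont=1 payload=0x3F=63: acc |= 63<<7 -> acc=8101 shift=14
  byte[10]=0x3A cont=0 payload=0x3A=58: acc |= 58<<14 -> acc=958373 shift=21 [end]
Varint 4: bytes[8:11] = A5 BF 3A -> value 958373 (3 byte(s))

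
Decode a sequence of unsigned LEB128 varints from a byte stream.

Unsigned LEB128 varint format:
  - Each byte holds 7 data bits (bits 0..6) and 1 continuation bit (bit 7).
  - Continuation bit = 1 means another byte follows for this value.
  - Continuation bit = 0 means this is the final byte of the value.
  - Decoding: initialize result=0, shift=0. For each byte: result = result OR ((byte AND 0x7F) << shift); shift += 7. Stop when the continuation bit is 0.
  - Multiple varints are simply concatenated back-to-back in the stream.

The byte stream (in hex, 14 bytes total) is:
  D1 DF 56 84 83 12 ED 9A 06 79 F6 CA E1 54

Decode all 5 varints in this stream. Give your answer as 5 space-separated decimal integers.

  byte[0]=0xD1 cont=1 payload=0x51=81: acc |= 81<<0 -> acc=81 shift=7
  byte[1]=0xDF cont=1 payload=0x5F=95: acc |= 95<<7 -> acc=12241 shift=14
  byte[2]=0x56 cont=0 payload=0x56=86: acc |= 86<<14 -> acc=1421265 shift=21 [end]
Varint 1: bytes[0:3] = D1 DF 56 -> value 1421265 (3 byte(s))
  byte[3]=0x84 cont=1 payload=0x04=4: acc |= 4<<0 -> acc=4 shift=7
  byte[4]=0x83 cont=1 payload=0x03=3: acc |= 3<<7 -> acc=388 shift=14
  byte[5]=0x12 cont=0 payload=0x12=18: acc |= 18<<14 -> acc=295300 shift=21 [end]
Varint 2: bytes[3:6] = 84 83 12 -> value 295300 (3 byte(s))
  byte[6]=0xED cont=1 payload=0x6D=109: acc |= 109<<0 -> acc=109 shift=7
  byte[7]=0x9A cont=1 payload=0x1A=26: acc |= 26<<7 -> acc=3437 shift=14
  byte[8]=0x06 cont=0 payload=0x06=6: acc |= 6<<14 -> acc=101741 shift=21 [end]
Varint 3: bytes[6:9] = ED 9A 06 -> value 101741 (3 byte(s))
  byte[9]=0x79 cont=0 payload=0x79=121: acc |= 121<<0 -> acc=121 shift=7 [end]
Varint 4: bytes[9:10] = 79 -> value 121 (1 byte(s))
  byte[10]=0xF6 cont=1 payload=0x76=118: acc |= 118<<0 -> acc=118 shift=7
  byte[11]=0xCA cont=1 payload=0x4A=74: acc |= 74<<7 -> acc=9590 shift=14
  byte[12]=0xE1 cont=1 payload=0x61=97: acc |= 97<<14 -> acc=1598838 shift=21
  byte[13]=0x54 cont=0 payload=0x54=84: acc |= 84<<21 -> acc=177759606 shift=28 [end]
Varint 5: bytes[10:14] = F6 CA E1 54 -> value 177759606 (4 byte(s))

Answer: 1421265 295300 101741 121 177759606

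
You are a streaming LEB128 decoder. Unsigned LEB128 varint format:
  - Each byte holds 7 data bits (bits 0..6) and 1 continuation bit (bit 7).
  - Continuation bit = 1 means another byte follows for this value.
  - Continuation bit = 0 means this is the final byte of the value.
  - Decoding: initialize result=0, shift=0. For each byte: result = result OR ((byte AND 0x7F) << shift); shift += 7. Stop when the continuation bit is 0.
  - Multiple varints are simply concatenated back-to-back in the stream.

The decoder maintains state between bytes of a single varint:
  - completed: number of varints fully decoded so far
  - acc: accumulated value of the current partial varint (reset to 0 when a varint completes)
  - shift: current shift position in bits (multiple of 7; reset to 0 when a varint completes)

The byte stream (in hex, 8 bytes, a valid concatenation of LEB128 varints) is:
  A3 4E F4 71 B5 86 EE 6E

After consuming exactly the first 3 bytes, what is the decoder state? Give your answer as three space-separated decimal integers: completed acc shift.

Answer: 1 116 7

Derivation:
byte[0]=0xA3 cont=1 payload=0x23: acc |= 35<<0 -> completed=0 acc=35 shift=7
byte[1]=0x4E cont=0 payload=0x4E: varint #1 complete (value=10019); reset -> completed=1 acc=0 shift=0
byte[2]=0xF4 cont=1 payload=0x74: acc |= 116<<0 -> completed=1 acc=116 shift=7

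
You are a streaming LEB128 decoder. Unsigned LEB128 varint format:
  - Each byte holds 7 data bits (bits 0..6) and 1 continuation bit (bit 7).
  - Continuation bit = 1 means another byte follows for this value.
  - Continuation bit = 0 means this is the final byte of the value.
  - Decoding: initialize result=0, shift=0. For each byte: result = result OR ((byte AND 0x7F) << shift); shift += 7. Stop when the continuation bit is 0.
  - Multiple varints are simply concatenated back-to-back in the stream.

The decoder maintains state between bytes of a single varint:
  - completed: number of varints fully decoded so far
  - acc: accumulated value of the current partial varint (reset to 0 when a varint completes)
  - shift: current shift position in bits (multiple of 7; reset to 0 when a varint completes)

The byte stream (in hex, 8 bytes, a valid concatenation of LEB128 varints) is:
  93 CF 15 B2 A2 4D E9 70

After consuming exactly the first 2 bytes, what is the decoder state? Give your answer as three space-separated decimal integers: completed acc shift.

byte[0]=0x93 cont=1 payload=0x13: acc |= 19<<0 -> completed=0 acc=19 shift=7
byte[1]=0xCF cont=1 payload=0x4F: acc |= 79<<7 -> completed=0 acc=10131 shift=14

Answer: 0 10131 14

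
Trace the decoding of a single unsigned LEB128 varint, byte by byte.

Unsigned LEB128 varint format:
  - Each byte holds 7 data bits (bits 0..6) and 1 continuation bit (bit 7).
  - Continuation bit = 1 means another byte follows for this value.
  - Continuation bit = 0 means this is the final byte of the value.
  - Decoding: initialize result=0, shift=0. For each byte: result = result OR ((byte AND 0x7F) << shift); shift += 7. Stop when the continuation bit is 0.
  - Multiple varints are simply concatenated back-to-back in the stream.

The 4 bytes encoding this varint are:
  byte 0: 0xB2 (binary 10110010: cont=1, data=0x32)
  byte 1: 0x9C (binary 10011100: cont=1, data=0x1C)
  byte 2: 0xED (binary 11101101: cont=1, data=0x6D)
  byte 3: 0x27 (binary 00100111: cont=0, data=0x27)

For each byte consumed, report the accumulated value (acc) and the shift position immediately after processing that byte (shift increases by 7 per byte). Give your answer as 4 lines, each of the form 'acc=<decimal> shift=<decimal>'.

Answer: acc=50 shift=7
acc=3634 shift=14
acc=1789490 shift=21
acc=83578418 shift=28

Derivation:
byte 0=0xB2: payload=0x32=50, contrib = 50<<0 = 50; acc -> 50, shift -> 7
byte 1=0x9C: payload=0x1C=28, contrib = 28<<7 = 3584; acc -> 3634, shift -> 14
byte 2=0xED: payload=0x6D=109, contrib = 109<<14 = 1785856; acc -> 1789490, shift -> 21
byte 3=0x27: payload=0x27=39, contrib = 39<<21 = 81788928; acc -> 83578418, shift -> 28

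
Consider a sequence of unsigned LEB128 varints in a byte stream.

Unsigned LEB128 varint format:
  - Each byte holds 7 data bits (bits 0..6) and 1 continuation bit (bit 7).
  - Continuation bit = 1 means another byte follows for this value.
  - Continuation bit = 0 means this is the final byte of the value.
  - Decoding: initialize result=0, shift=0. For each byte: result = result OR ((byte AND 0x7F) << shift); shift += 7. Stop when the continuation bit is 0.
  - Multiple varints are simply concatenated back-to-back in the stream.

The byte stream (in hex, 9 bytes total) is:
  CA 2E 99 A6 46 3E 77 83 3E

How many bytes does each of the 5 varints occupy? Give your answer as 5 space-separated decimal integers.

  byte[0]=0xCA cont=1 payload=0x4A=74: acc |= 74<<0 -> acc=74 shift=7
  byte[1]=0x2E cont=0 payload=0x2E=46: acc |= 46<<7 -> acc=5962 shift=14 [end]
Varint 1: bytes[0:2] = CA 2E -> value 5962 (2 byte(s))
  byte[2]=0x99 cont=1 payload=0x19=25: acc |= 25<<0 -> acc=25 shift=7
  byte[3]=0xA6 cont=1 payload=0x26=38: acc |= 38<<7 -> acc=4889 shift=14
  byte[4]=0x46 cont=0 payload=0x46=70: acc |= 70<<14 -> acc=1151769 shift=21 [end]
Varint 2: bytes[2:5] = 99 A6 46 -> value 1151769 (3 byte(s))
  byte[5]=0x3E cont=0 payload=0x3E=62: acc |= 62<<0 -> acc=62 shift=7 [end]
Varint 3: bytes[5:6] = 3E -> value 62 (1 byte(s))
  byte[6]=0x77 cont=0 payload=0x77=119: acc |= 119<<0 -> acc=119 shift=7 [end]
Varint 4: bytes[6:7] = 77 -> value 119 (1 byte(s))
  byte[7]=0x83 cont=1 payload=0x03=3: acc |= 3<<0 -> acc=3 shift=7
  byte[8]=0x3E cont=0 payload=0x3E=62: acc |= 62<<7 -> acc=7939 shift=14 [end]
Varint 5: bytes[7:9] = 83 3E -> value 7939 (2 byte(s))

Answer: 2 3 1 1 2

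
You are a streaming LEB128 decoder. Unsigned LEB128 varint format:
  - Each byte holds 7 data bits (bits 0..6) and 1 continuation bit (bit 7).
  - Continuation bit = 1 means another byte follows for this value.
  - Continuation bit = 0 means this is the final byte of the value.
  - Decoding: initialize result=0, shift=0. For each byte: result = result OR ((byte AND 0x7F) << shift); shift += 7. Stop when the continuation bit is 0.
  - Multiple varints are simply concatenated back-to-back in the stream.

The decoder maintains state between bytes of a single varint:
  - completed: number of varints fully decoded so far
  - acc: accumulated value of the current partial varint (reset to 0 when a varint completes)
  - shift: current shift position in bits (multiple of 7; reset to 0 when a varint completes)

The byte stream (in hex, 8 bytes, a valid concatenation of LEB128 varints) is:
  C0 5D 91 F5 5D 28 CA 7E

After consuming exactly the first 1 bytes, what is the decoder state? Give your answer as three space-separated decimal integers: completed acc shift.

Answer: 0 64 7

Derivation:
byte[0]=0xC0 cont=1 payload=0x40: acc |= 64<<0 -> completed=0 acc=64 shift=7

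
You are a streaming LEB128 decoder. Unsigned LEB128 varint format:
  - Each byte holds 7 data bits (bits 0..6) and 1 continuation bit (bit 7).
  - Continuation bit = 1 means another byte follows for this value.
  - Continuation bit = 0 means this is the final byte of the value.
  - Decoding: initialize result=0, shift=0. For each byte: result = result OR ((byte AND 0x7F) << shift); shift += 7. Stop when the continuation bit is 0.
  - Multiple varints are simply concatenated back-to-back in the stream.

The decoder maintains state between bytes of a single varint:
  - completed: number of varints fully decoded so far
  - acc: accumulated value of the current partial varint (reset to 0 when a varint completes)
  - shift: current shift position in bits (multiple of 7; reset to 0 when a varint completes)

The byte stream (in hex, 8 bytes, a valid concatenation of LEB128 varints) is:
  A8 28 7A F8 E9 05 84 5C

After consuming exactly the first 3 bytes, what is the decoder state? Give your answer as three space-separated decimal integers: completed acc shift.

byte[0]=0xA8 cont=1 payload=0x28: acc |= 40<<0 -> completed=0 acc=40 shift=7
byte[1]=0x28 cont=0 payload=0x28: varint #1 complete (value=5160); reset -> completed=1 acc=0 shift=0
byte[2]=0x7A cont=0 payload=0x7A: varint #2 complete (value=122); reset -> completed=2 acc=0 shift=0

Answer: 2 0 0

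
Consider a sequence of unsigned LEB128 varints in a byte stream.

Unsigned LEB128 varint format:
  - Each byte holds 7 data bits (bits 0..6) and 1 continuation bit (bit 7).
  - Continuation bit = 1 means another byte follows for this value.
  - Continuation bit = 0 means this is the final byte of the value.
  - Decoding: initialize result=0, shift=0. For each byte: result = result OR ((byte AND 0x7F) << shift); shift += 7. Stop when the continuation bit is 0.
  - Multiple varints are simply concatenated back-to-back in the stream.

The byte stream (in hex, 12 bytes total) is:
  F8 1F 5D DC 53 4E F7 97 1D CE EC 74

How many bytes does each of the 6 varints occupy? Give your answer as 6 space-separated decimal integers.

Answer: 2 1 2 1 3 3

Derivation:
  byte[0]=0xF8 cont=1 payload=0x78=120: acc |= 120<<0 -> acc=120 shift=7
  byte[1]=0x1F cont=0 payload=0x1F=31: acc |= 31<<7 -> acc=4088 shift=14 [end]
Varint 1: bytes[0:2] = F8 1F -> value 4088 (2 byte(s))
  byte[2]=0x5D cont=0 payload=0x5D=93: acc |= 93<<0 -> acc=93 shift=7 [end]
Varint 2: bytes[2:3] = 5D -> value 93 (1 byte(s))
  byte[3]=0xDC cont=1 payload=0x5C=92: acc |= 92<<0 -> acc=92 shift=7
  byte[4]=0x53 cont=0 payload=0x53=83: acc |= 83<<7 -> acc=10716 shift=14 [end]
Varint 3: bytes[3:5] = DC 53 -> value 10716 (2 byte(s))
  byte[5]=0x4E cont=0 payload=0x4E=78: acc |= 78<<0 -> acc=78 shift=7 [end]
Varint 4: bytes[5:6] = 4E -> value 78 (1 byte(s))
  byte[6]=0xF7 cont=1 payload=0x77=119: acc |= 119<<0 -> acc=119 shift=7
  byte[7]=0x97 cont=1 payload=0x17=23: acc |= 23<<7 -> acc=3063 shift=14
  byte[8]=0x1D cont=0 payload=0x1D=29: acc |= 29<<14 -> acc=478199 shift=21 [end]
Varint 5: bytes[6:9] = F7 97 1D -> value 478199 (3 byte(s))
  byte[9]=0xCE cont=1 payload=0x4E=78: acc |= 78<<0 -> acc=78 shift=7
  byte[10]=0xEC cont=1 payload=0x6C=108: acc |= 108<<7 -> acc=13902 shift=14
  byte[11]=0x74 cont=0 payload=0x74=116: acc |= 116<<14 -> acc=1914446 shift=21 [end]
Varint 6: bytes[9:12] = CE EC 74 -> value 1914446 (3 byte(s))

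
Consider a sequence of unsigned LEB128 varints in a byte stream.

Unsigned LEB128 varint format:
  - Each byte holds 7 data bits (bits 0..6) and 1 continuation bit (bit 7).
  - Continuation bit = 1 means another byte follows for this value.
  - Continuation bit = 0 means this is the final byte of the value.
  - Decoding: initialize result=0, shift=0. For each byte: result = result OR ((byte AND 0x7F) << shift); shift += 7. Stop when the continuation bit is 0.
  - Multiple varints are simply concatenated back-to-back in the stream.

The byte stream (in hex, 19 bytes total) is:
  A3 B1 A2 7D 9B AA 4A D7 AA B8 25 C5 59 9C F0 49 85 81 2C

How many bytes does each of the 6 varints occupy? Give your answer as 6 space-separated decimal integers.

  byte[0]=0xA3 cont=1 payload=0x23=35: acc |= 35<<0 -> acc=35 shift=7
  byte[1]=0xB1 cont=1 payload=0x31=49: acc |= 49<<7 -> acc=6307 shift=14
  byte[2]=0xA2 cont=1 payload=0x22=34: acc |= 34<<14 -> acc=563363 shift=21
  byte[3]=0x7D cont=0 payload=0x7D=125: acc |= 125<<21 -> acc=262707363 shift=28 [end]
Varint 1: bytes[0:4] = A3 B1 A2 7D -> value 262707363 (4 byte(s))
  byte[4]=0x9B cont=1 payload=0x1B=27: acc |= 27<<0 -> acc=27 shift=7
  byte[5]=0xAA cont=1 payload=0x2A=42: acc |= 42<<7 -> acc=5403 shift=14
  byte[6]=0x4A cont=0 payload=0x4A=74: acc |= 74<<14 -> acc=1217819 shift=21 [end]
Varint 2: bytes[4:7] = 9B AA 4A -> value 1217819 (3 byte(s))
  byte[7]=0xD7 cont=1 payload=0x57=87: acc |= 87<<0 -> acc=87 shift=7
  byte[8]=0xAA cont=1 payload=0x2A=42: acc |= 42<<7 -> acc=5463 shift=14
  byte[9]=0xB8 cont=1 payload=0x38=56: acc |= 56<<14 -> acc=922967 shift=21
  byte[10]=0x25 cont=0 payload=0x25=37: acc |= 37<<21 -> acc=78517591 shift=28 [end]
Varint 3: bytes[7:11] = D7 AA B8 25 -> value 78517591 (4 byte(s))
  byte[11]=0xC5 cont=1 payload=0x45=69: acc |= 69<<0 -> acc=69 shift=7
  byte[12]=0x59 cont=0 payload=0x59=89: acc |= 89<<7 -> acc=11461 shift=14 [end]
Varint 4: bytes[11:13] = C5 59 -> value 11461 (2 byte(s))
  byte[13]=0x9C cont=1 payload=0x1C=28: acc |= 28<<0 -> acc=28 shift=7
  byte[14]=0xF0 cont=1 payload=0x70=112: acc |= 112<<7 -> acc=14364 shift=14
  byte[15]=0x49 cont=0 payload=0x49=73: acc |= 73<<14 -> acc=1210396 shift=21 [end]
Varint 5: bytes[13:16] = 9C F0 49 -> value 1210396 (3 byte(s))
  byte[16]=0x85 cont=1 payload=0x05=5: acc |= 5<<0 -> acc=5 shift=7
  byte[17]=0x81 cont=1 payload=0x01=1: acc |= 1<<7 -> acc=133 shift=14
  byte[18]=0x2C cont=0 payload=0x2C=44: acc |= 44<<14 -> acc=721029 shift=21 [end]
Varint 6: bytes[16:19] = 85 81 2C -> value 721029 (3 byte(s))

Answer: 4 3 4 2 3 3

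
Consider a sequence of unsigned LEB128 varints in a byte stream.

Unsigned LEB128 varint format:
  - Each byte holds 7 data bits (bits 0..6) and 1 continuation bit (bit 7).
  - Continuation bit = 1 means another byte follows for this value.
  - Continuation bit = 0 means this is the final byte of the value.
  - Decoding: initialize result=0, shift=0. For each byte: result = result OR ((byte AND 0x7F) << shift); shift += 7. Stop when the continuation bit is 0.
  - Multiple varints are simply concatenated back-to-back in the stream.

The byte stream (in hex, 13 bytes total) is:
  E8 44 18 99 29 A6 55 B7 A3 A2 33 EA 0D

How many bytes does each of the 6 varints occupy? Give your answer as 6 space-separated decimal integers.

Answer: 2 1 2 2 4 2

Derivation:
  byte[0]=0xE8 cont=1 payload=0x68=104: acc |= 104<<0 -> acc=104 shift=7
  byte[1]=0x44 cont=0 payload=0x44=68: acc |= 68<<7 -> acc=8808 shift=14 [end]
Varint 1: bytes[0:2] = E8 44 -> value 8808 (2 byte(s))
  byte[2]=0x18 cont=0 payload=0x18=24: acc |= 24<<0 -> acc=24 shift=7 [end]
Varint 2: bytes[2:3] = 18 -> value 24 (1 byte(s))
  byte[3]=0x99 cont=1 payload=0x19=25: acc |= 25<<0 -> acc=25 shift=7
  byte[4]=0x29 cont=0 payload=0x29=41: acc |= 41<<7 -> acc=5273 shift=14 [end]
Varint 3: bytes[3:5] = 99 29 -> value 5273 (2 byte(s))
  byte[5]=0xA6 cont=1 payload=0x26=38: acc |= 38<<0 -> acc=38 shift=7
  byte[6]=0x55 cont=0 payload=0x55=85: acc |= 85<<7 -> acc=10918 shift=14 [end]
Varint 4: bytes[5:7] = A6 55 -> value 10918 (2 byte(s))
  byte[7]=0xB7 cont=1 payload=0x37=55: acc |= 55<<0 -> acc=55 shift=7
  byte[8]=0xA3 cont=1 payload=0x23=35: acc |= 35<<7 -> acc=4535 shift=14
  byte[9]=0xA2 cont=1 payload=0x22=34: acc |= 34<<14 -> acc=561591 shift=21
  byte[10]=0x33 cont=0 payload=0x33=51: acc |= 51<<21 -> acc=107516343 shift=28 [end]
Varint 5: bytes[7:11] = B7 A3 A2 33 -> value 107516343 (4 byte(s))
  byte[11]=0xEA cont=1 payload=0x6A=106: acc |= 106<<0 -> acc=106 shift=7
  byte[12]=0x0D cont=0 payload=0x0D=13: acc |= 13<<7 -> acc=1770 shift=14 [end]
Varint 6: bytes[11:13] = EA 0D -> value 1770 (2 byte(s))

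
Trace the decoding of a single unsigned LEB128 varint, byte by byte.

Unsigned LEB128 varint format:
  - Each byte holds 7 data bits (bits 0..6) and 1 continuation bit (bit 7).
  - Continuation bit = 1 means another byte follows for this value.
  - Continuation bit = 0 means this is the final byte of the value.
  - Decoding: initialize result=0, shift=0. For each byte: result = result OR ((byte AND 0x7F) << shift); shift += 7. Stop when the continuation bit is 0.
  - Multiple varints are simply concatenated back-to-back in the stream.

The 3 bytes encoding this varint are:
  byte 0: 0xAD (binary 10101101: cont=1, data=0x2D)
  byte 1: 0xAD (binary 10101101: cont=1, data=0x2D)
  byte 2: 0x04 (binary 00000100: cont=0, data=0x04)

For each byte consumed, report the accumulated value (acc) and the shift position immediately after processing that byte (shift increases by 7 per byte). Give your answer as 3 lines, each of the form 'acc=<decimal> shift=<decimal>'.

Answer: acc=45 shift=7
acc=5805 shift=14
acc=71341 shift=21

Derivation:
byte 0=0xAD: payload=0x2D=45, contrib = 45<<0 = 45; acc -> 45, shift -> 7
byte 1=0xAD: payload=0x2D=45, contrib = 45<<7 = 5760; acc -> 5805, shift -> 14
byte 2=0x04: payload=0x04=4, contrib = 4<<14 = 65536; acc -> 71341, shift -> 21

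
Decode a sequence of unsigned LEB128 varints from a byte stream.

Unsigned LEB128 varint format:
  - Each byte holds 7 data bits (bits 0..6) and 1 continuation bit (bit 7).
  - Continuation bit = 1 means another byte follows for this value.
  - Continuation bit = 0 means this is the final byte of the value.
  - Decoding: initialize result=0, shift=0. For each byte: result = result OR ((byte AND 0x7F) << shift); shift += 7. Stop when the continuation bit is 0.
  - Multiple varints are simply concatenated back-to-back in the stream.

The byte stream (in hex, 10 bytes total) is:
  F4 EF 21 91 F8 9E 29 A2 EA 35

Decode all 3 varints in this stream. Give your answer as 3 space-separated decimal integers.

  byte[0]=0xF4 cont=1 payload=0x74=116: acc |= 116<<0 -> acc=116 shift=7
  byte[1]=0xEF cont=1 payload=0x6F=111: acc |= 111<<7 -> acc=14324 shift=14
  byte[2]=0x21 cont=0 payload=0x21=33: acc |= 33<<14 -> acc=554996 shift=21 [end]
Varint 1: bytes[0:3] = F4 EF 21 -> value 554996 (3 byte(s))
  byte[3]=0x91 cont=1 payload=0x11=17: acc |= 17<<0 -> acc=17 shift=7
  byte[4]=0xF8 cont=1 payload=0x78=120: acc |= 120<<7 -> acc=15377 shift=14
  byte[5]=0x9E cont=1 payload=0x1E=30: acc |= 30<<14 -> acc=506897 shift=21
  byte[6]=0x29 cont=0 payload=0x29=41: acc |= 41<<21 -> acc=86490129 shift=28 [end]
Varint 2: bytes[3:7] = 91 F8 9E 29 -> value 86490129 (4 byte(s))
  byte[7]=0xA2 cont=1 payload=0x22=34: acc |= 34<<0 -> acc=34 shift=7
  byte[8]=0xEA cont=1 payload=0x6A=106: acc |= 106<<7 -> acc=13602 shift=14
  byte[9]=0x35 cont=0 payload=0x35=53: acc |= 53<<14 -> acc=881954 shift=21 [end]
Varint 3: bytes[7:10] = A2 EA 35 -> value 881954 (3 byte(s))

Answer: 554996 86490129 881954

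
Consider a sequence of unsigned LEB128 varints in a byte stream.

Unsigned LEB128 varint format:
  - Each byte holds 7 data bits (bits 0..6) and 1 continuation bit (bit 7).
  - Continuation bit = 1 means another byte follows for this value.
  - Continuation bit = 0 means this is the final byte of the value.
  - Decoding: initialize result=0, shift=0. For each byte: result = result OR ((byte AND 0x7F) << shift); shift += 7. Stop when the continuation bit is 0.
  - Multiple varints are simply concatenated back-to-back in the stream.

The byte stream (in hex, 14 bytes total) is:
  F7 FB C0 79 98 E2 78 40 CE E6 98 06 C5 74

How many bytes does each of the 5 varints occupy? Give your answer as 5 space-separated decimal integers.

  byte[0]=0xF7 cont=1 payload=0x77=119: acc |= 119<<0 -> acc=119 shift=7
  byte[1]=0xFB cont=1 payload=0x7B=123: acc |= 123<<7 -> acc=15863 shift=14
  byte[2]=0xC0 cont=1 payload=0x40=64: acc |= 64<<14 -> acc=1064439 shift=21
  byte[3]=0x79 cont=0 payload=0x79=121: acc |= 121<<21 -> acc=254819831 shift=28 [end]
Varint 1: bytes[0:4] = F7 FB C0 79 -> value 254819831 (4 byte(s))
  byte[4]=0x98 cont=1 payload=0x18=24: acc |= 24<<0 -> acc=24 shift=7
  byte[5]=0xE2 cont=1 payload=0x62=98: acc |= 98<<7 -> acc=12568 shift=14
  byte[6]=0x78 cont=0 payload=0x78=120: acc |= 120<<14 -> acc=1978648 shift=21 [end]
Varint 2: bytes[4:7] = 98 E2 78 -> value 1978648 (3 byte(s))
  byte[7]=0x40 cont=0 payload=0x40=64: acc |= 64<<0 -> acc=64 shift=7 [end]
Varint 3: bytes[7:8] = 40 -> value 64 (1 byte(s))
  byte[8]=0xCE cont=1 payload=0x4E=78: acc |= 78<<0 -> acc=78 shift=7
  byte[9]=0xE6 cont=1 payload=0x66=102: acc |= 102<<7 -> acc=13134 shift=14
  byte[10]=0x98 cont=1 payload=0x18=24: acc |= 24<<14 -> acc=406350 shift=21
  byte[11]=0x06 cont=0 payload=0x06=6: acc |= 6<<21 -> acc=12989262 shift=28 [end]
Varint 4: bytes[8:12] = CE E6 98 06 -> value 12989262 (4 byte(s))
  byte[12]=0xC5 cont=1 payload=0x45=69: acc |= 69<<0 -> acc=69 shift=7
  byte[13]=0x74 cont=0 payload=0x74=116: acc |= 116<<7 -> acc=14917 shift=14 [end]
Varint 5: bytes[12:14] = C5 74 -> value 14917 (2 byte(s))

Answer: 4 3 1 4 2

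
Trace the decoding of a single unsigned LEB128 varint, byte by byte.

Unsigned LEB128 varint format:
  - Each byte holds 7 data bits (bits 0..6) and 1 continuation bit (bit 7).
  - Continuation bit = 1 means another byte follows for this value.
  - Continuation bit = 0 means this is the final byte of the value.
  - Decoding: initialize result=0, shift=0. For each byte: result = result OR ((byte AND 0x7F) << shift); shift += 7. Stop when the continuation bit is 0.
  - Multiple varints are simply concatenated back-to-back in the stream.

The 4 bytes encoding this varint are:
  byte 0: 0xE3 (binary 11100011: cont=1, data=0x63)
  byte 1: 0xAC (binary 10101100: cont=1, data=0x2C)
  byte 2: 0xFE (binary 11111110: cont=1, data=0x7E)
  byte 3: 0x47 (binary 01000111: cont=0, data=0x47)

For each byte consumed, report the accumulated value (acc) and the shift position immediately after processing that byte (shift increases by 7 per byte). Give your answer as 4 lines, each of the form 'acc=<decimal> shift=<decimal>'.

Answer: acc=99 shift=7
acc=5731 shift=14
acc=2070115 shift=21
acc=150967907 shift=28

Derivation:
byte 0=0xE3: payload=0x63=99, contrib = 99<<0 = 99; acc -> 99, shift -> 7
byte 1=0xAC: payload=0x2C=44, contrib = 44<<7 = 5632; acc -> 5731, shift -> 14
byte 2=0xFE: payload=0x7E=126, contrib = 126<<14 = 2064384; acc -> 2070115, shift -> 21
byte 3=0x47: payload=0x47=71, contrib = 71<<21 = 148897792; acc -> 150967907, shift -> 28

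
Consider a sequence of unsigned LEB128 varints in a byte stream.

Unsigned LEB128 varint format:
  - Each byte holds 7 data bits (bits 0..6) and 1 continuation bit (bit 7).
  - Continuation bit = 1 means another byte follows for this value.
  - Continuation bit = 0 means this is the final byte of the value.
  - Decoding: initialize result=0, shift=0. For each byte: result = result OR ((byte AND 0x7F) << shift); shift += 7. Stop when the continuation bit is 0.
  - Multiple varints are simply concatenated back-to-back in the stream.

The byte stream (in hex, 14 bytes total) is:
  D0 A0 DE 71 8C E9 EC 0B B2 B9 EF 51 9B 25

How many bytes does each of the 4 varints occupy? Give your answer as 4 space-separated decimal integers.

Answer: 4 4 4 2

Derivation:
  byte[0]=0xD0 cont=1 payload=0x50=80: acc |= 80<<0 -> acc=80 shift=7
  byte[1]=0xA0 cont=1 payload=0x20=32: acc |= 32<<7 -> acc=4176 shift=14
  byte[2]=0xDE cont=1 payload=0x5E=94: acc |= 94<<14 -> acc=1544272 shift=21
  byte[3]=0x71 cont=0 payload=0x71=113: acc |= 113<<21 -> acc=238522448 shift=28 [end]
Varint 1: bytes[0:4] = D0 A0 DE 71 -> value 238522448 (4 byte(s))
  byte[4]=0x8C cont=1 payload=0x0C=12: acc |= 12<<0 -> acc=12 shift=7
  byte[5]=0xE9 cont=1 payload=0x69=105: acc |= 105<<7 -> acc=13452 shift=14
  byte[6]=0xEC cont=1 payload=0x6C=108: acc |= 108<<14 -> acc=1782924 shift=21
  byte[7]=0x0B cont=0 payload=0x0B=11: acc |= 11<<21 -> acc=24851596 shift=28 [end]
Varint 2: bytes[4:8] = 8C E9 EC 0B -> value 24851596 (4 byte(s))
  byte[8]=0xB2 cont=1 payload=0x32=50: acc |= 50<<0 -> acc=50 shift=7
  byte[9]=0xB9 cont=1 payload=0x39=57: acc |= 57<<7 -> acc=7346 shift=14
  byte[10]=0xEF cont=1 payload=0x6F=111: acc |= 111<<14 -> acc=1825970 shift=21
  byte[11]=0x51 cont=0 payload=0x51=81: acc |= 81<<21 -> acc=171695282 shift=28 [end]
Varint 3: bytes[8:12] = B2 B9 EF 51 -> value 171695282 (4 byte(s))
  byte[12]=0x9B cont=1 payload=0x1B=27: acc |= 27<<0 -> acc=27 shift=7
  byte[13]=0x25 cont=0 payload=0x25=37: acc |= 37<<7 -> acc=4763 shift=14 [end]
Varint 4: bytes[12:14] = 9B 25 -> value 4763 (2 byte(s))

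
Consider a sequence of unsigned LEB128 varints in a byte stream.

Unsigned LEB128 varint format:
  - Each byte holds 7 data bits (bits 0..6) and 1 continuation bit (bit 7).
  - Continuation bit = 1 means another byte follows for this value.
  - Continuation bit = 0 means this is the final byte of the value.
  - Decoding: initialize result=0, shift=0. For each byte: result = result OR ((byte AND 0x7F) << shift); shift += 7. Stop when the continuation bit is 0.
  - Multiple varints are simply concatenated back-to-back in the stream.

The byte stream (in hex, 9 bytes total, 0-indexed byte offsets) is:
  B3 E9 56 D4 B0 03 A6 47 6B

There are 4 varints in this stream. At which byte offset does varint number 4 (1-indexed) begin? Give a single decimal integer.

Answer: 8

Derivation:
  byte[0]=0xB3 cont=1 payload=0x33=51: acc |= 51<<0 -> acc=51 shift=7
  byte[1]=0xE9 cont=1 payload=0x69=105: acc |= 105<<7 -> acc=13491 shift=14
  byte[2]=0x56 cont=0 payload=0x56=86: acc |= 86<<14 -> acc=1422515 shift=21 [end]
Varint 1: bytes[0:3] = B3 E9 56 -> value 1422515 (3 byte(s))
  byte[3]=0xD4 cont=1 payload=0x54=84: acc |= 84<<0 -> acc=84 shift=7
  byte[4]=0xB0 cont=1 payload=0x30=48: acc |= 48<<7 -> acc=6228 shift=14
  byte[5]=0x03 cont=0 payload=0x03=3: acc |= 3<<14 -> acc=55380 shift=21 [end]
Varint 2: bytes[3:6] = D4 B0 03 -> value 55380 (3 byte(s))
  byte[6]=0xA6 cont=1 payload=0x26=38: acc |= 38<<0 -> acc=38 shift=7
  byte[7]=0x47 cont=0 payload=0x47=71: acc |= 71<<7 -> acc=9126 shift=14 [end]
Varint 3: bytes[6:8] = A6 47 -> value 9126 (2 byte(s))
  byte[8]=0x6B cont=0 payload=0x6B=107: acc |= 107<<0 -> acc=107 shift=7 [end]
Varint 4: bytes[8:9] = 6B -> value 107 (1 byte(s))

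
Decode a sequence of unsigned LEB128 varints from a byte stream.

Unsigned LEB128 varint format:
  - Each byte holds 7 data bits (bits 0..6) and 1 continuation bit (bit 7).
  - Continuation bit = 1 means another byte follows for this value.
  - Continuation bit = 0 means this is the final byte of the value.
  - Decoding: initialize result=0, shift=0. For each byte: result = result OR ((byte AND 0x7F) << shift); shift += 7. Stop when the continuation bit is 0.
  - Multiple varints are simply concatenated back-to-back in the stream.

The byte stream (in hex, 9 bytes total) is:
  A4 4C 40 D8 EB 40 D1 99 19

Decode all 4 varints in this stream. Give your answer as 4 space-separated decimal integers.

  byte[0]=0xA4 cont=1 payload=0x24=36: acc |= 36<<0 -> acc=36 shift=7
  byte[1]=0x4C cont=0 payload=0x4C=76: acc |= 76<<7 -> acc=9764 shift=14 [end]
Varint 1: bytes[0:2] = A4 4C -> value 9764 (2 byte(s))
  byte[2]=0x40 cont=0 payload=0x40=64: acc |= 64<<0 -> acc=64 shift=7 [end]
Varint 2: bytes[2:3] = 40 -> value 64 (1 byte(s))
  byte[3]=0xD8 cont=1 payload=0x58=88: acc |= 88<<0 -> acc=88 shift=7
  byte[4]=0xEB cont=1 payload=0x6B=107: acc |= 107<<7 -> acc=13784 shift=14
  byte[5]=0x40 cont=0 payload=0x40=64: acc |= 64<<14 -> acc=1062360 shift=21 [end]
Varint 3: bytes[3:6] = D8 EB 40 -> value 1062360 (3 byte(s))
  byte[6]=0xD1 cont=1 payload=0x51=81: acc |= 81<<0 -> acc=81 shift=7
  byte[7]=0x99 cont=1 payload=0x19=25: acc |= 25<<7 -> acc=3281 shift=14
  byte[8]=0x19 cont=0 payload=0x19=25: acc |= 25<<14 -> acc=412881 shift=21 [end]
Varint 4: bytes[6:9] = D1 99 19 -> value 412881 (3 byte(s))

Answer: 9764 64 1062360 412881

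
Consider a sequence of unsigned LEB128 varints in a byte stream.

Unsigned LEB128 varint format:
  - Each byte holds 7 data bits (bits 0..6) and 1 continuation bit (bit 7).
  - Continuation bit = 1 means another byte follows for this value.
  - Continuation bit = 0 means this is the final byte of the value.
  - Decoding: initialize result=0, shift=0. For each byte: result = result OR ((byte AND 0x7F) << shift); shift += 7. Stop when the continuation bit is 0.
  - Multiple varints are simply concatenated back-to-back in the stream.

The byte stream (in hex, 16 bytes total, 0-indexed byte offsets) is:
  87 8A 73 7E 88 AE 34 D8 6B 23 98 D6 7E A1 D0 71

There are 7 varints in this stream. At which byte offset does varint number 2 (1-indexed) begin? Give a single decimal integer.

Answer: 3

Derivation:
  byte[0]=0x87 cont=1 payload=0x07=7: acc |= 7<<0 -> acc=7 shift=7
  byte[1]=0x8A cont=1 payload=0x0A=10: acc |= 10<<7 -> acc=1287 shift=14
  byte[2]=0x73 cont=0 payload=0x73=115: acc |= 115<<14 -> acc=1885447 shift=21 [end]
Varint 1: bytes[0:3] = 87 8A 73 -> value 1885447 (3 byte(s))
  byte[3]=0x7E cont=0 payload=0x7E=126: acc |= 126<<0 -> acc=126 shift=7 [end]
Varint 2: bytes[3:4] = 7E -> value 126 (1 byte(s))
  byte[4]=0x88 cont=1 payload=0x08=8: acc |= 8<<0 -> acc=8 shift=7
  byte[5]=0xAE cont=1 payload=0x2E=46: acc |= 46<<7 -> acc=5896 shift=14
  byte[6]=0x34 cont=0 payload=0x34=52: acc |= 52<<14 -> acc=857864 shift=21 [end]
Varint 3: bytes[4:7] = 88 AE 34 -> value 857864 (3 byte(s))
  byte[7]=0xD8 cont=1 payload=0x58=88: acc |= 88<<0 -> acc=88 shift=7
  byte[8]=0x6B cont=0 payload=0x6B=107: acc |= 107<<7 -> acc=13784 shift=14 [end]
Varint 4: bytes[7:9] = D8 6B -> value 13784 (2 byte(s))
  byte[9]=0x23 cont=0 payload=0x23=35: acc |= 35<<0 -> acc=35 shift=7 [end]
Varint 5: bytes[9:10] = 23 -> value 35 (1 byte(s))
  byte[10]=0x98 cont=1 payload=0x18=24: acc |= 24<<0 -> acc=24 shift=7
  byte[11]=0xD6 cont=1 payload=0x56=86: acc |= 86<<7 -> acc=11032 shift=14
  byte[12]=0x7E cont=0 payload=0x7E=126: acc |= 126<<14 -> acc=2075416 shift=21 [end]
Varint 6: bytes[10:13] = 98 D6 7E -> value 2075416 (3 byte(s))
  byte[13]=0xA1 cont=1 payload=0x21=33: acc |= 33<<0 -> acc=33 shift=7
  byte[14]=0xD0 cont=1 payload=0x50=80: acc |= 80<<7 -> acc=10273 shift=14
  byte[15]=0x71 cont=0 payload=0x71=113: acc |= 113<<14 -> acc=1861665 shift=21 [end]
Varint 7: bytes[13:16] = A1 D0 71 -> value 1861665 (3 byte(s))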